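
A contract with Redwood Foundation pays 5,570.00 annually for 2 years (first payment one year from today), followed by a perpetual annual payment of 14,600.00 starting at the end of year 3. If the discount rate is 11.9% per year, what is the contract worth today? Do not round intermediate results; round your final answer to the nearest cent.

PV of 2-year annuity: 5,570.00 × [1 − (1+0.119)^−2] / 0.119 = 9425.96839
Perpetuity value at year 2: 14,600.00 / 0.119 = 122689.07563
PV of perpetuity: 122689.07563 / (1+0.119)^2 = 97981.86945
Total PV = 9425.96839 + 97981.86945 = 107407.83783

107407.84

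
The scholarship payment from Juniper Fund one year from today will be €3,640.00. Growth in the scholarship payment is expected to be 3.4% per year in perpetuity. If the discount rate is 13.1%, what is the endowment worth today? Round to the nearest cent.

€37525.77

Growing perpetuity: P = D₁ / (r − g) = €3,640.0000 / (0.131 − 0.034) = €37,525.77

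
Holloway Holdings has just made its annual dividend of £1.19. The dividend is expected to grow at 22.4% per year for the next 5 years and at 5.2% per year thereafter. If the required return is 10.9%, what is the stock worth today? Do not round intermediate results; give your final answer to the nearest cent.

£44.05

D_1 = 1.45656
D_2 = 1.78283
D_3 = 2.18218
D_4 = 2.67099
D_5 = 3.26929
Terminal value at year 5: TV = D_5×(1+g_2)/(r−g_2) = 3.43930/0.057 = 60.33856
P_0 = D_1/(1+r)^1 + D_2/(1+r)^2 + D_3/(1+r)^3 + D_4/(1+r)^4 + D_5/(1+r)^5 + TV/(1+r)^5
    = 1.31340 + 1.44960 + 1.59991 + 1.76582 + 1.94893 + 35.96973 = 44.04739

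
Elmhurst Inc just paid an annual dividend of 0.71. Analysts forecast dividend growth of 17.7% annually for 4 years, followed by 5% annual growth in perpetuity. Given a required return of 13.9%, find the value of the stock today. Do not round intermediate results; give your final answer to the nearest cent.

D_1 = 0.83567
D_2 = 0.98358
D_3 = 1.15768
D_4 = 1.36259
Terminal value at year 4: TV = D_4×(1+g_2)/(r−g_2) = 1.43072/0.089 = 16.07546
P_0 = D_1/(1+r)^1 + D_2/(1+r)^2 + D_3/(1+r)^3 + D_4/(1+r)^4 + TV/(1+r)^4
    = 0.73369 + 0.75817 + 0.78346 + 0.80960 + 9.55143 = 12.63634

12.64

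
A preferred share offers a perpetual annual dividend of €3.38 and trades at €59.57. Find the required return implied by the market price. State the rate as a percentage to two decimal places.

P = C/r ⇒ r = C/P = €3.38/€59.57 = 0.056740

5.67%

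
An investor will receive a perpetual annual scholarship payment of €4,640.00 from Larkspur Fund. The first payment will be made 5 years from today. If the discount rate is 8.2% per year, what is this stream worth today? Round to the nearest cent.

Value at end of year 4: C / r = €4,640.00 / 0.082 = €56,585.3659
Discount to today: PV = €56,585.3659 / (1 + 0.082)^4 = €56,585.3659 / 1.370595 = €41,285.27

€41285.27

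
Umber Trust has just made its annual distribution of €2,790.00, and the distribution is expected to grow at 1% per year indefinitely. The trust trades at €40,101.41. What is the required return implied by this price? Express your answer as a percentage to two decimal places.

D₁ = €2,790.00 × 1.01 = €2,817.9000
P = D₁/(r − g) ⇒ r = D₁/P + g = €2,817.9000/€40,101.41 + 0.01 = 0.070269 + 0.01 = 0.080269

8.03%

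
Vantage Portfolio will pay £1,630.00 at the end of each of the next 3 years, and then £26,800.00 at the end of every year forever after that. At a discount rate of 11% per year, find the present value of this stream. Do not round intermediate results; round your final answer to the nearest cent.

£182128.06

PV of 3-year annuity: £1,630.00 × [1 − (1+0.11)^−3] / 0.11 = 3983.25499
Perpetuity value at year 3: £26,800.00 / 0.11 = 243636.36364
PV of perpetuity: 243636.36364 / (1+0.11)^3 = 178144.80926
Total PV = 3983.25499 + 178144.80926 = 182128.06425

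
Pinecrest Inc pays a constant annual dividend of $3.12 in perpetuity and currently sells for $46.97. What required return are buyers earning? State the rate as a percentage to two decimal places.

6.64%

P = C/r ⇒ r = C/P = $3.12/$46.97 = 0.066425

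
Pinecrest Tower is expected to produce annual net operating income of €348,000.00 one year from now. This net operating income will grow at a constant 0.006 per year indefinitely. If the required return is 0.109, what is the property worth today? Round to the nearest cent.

Growing perpetuity: P = D₁ / (r − g) = €348,000.0000 / (0.109 − 0.006) = €3,378,640.78

€3378640.78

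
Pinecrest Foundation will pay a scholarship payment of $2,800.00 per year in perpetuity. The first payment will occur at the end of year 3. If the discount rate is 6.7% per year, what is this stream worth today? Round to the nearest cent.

$36707.46

Value at end of year 2: C / r = $2,800.00 / 0.067 = $41,791.0448
Discount to today: PV = $41,791.0448 / (1 + 0.067)^2 = $41,791.0448 / 1.138489 = $36,707.46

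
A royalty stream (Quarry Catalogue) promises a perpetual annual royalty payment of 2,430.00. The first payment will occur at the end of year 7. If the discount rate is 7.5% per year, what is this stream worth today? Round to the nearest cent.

Value at end of year 6: C / r = 2,430.00 / 0.075 = 32,400.0000
Discount to today: PV = 32,400.0000 / (1 + 0.075)^6 = 32,400.0000 / 1.543302 = 20,993.95

20993.95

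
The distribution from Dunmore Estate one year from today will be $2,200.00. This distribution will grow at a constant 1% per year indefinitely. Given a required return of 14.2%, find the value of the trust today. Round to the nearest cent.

$16666.67

Growing perpetuity: P = D₁ / (r − g) = $2,200.0000 / (0.142 − 0.01) = $16,666.67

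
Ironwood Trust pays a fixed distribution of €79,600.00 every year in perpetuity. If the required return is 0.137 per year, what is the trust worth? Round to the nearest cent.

Level perpetuity: PV = C / r = €79,600.00 / 0.137 = €581,021.90

€581021.90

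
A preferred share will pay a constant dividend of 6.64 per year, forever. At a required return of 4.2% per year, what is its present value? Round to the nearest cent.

158.10

Level perpetuity: PV = C / r = 6.64 / 0.042 = 158.10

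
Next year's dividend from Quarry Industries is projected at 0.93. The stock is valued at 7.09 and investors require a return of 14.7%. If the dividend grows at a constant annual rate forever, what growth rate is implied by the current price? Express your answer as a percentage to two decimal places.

1.58%

P = D₁/(r−g) ⇒ g = r − D₁/P = 0.147 − 0.93/7.09 = 0.015829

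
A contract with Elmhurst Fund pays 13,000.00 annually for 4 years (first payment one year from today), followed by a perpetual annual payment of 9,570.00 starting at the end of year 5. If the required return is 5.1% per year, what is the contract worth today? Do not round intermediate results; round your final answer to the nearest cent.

PV of 4-year annuity: 13,000.00 × [1 − (1+0.051)^−4] / 0.051 = 45990.47774
Perpetuity value at year 4: 9,570.00 / 0.051 = 187647.05882
PV of perpetuity: 187647.05882 / (1+0.051)^4 = 153790.99175
Total PV = 45990.47774 + 153790.99175 = 199781.46949

199781.47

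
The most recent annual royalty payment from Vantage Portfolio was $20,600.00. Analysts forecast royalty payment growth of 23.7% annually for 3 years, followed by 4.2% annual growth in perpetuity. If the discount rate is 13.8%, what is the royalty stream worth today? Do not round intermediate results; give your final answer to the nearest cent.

$360364.32

D_1 = 25482.20000
D_2 = 31521.48140
D_3 = 38992.07249
Terminal value at year 3: TV = D_3×(1+g_2)/(r−g_2) = 40629.73954/0.096 = 423226.45350
P_0 = D_1/(1+r)^1 + D_2/(1+r)^2 + D_3/(1+r)^3 + TV/(1+r)^3
    = 22392.09139 + 24340.08528 + 26457.54437 + 287174.59615 = 360364.31719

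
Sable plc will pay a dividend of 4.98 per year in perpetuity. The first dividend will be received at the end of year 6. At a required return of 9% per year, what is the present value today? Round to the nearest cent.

35.96

Value at end of year 5: C / r = 4.98 / 0.09 = 55.3333
Discount to today: PV = 55.3333 / (1 + 0.09)^5 = 55.3333 / 1.538624 = 35.96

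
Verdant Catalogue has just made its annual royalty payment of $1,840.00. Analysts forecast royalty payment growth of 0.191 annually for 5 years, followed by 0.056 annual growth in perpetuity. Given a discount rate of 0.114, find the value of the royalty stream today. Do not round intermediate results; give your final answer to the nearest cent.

D_1 = 2191.44000
D_2 = 2610.00504
D_3 = 3108.51600
D_4 = 3702.24256
D_5 = 4409.37089
Terminal value at year 5: TV = D_5×(1+g_2)/(r−g_2) = 4656.29566/0.058 = 80280.95961
P_0 = D_1/(1+r)^1 + D_2/(1+r)^2 + D_3/(1+r)^3 + D_4/(1+r)^4 + D_5/(1+r)^5 + TV/(1+r)^5
    = 1967.18133 + 2103.15347 + 2248.52404 + 2403.94267 + 2570.10387 + 46793.61536 = 58086.52073

$58086.52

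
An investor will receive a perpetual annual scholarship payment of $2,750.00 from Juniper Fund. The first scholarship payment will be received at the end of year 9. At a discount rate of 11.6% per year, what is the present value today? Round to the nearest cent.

$9852.83

Value at end of year 8: C / r = $2,750.00 / 0.116 = $23,706.8966
Discount to today: PV = $23,706.8966 / (1 + 0.116)^8 = $23,706.8966 / 2.406099 = $9,852.83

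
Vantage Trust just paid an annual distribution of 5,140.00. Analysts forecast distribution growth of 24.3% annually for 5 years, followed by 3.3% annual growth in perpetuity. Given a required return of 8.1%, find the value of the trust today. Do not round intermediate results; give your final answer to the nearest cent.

262194.73

D_1 = 6389.02000
D_2 = 7941.55186
D_3 = 9871.34896
D_4 = 12270.08676
D_5 = 15251.71784
Terminal value at year 5: TV = D_5×(1+g_2)/(r−g_2) = 15755.02453/0.048 = 328229.67773
P_0 = D_1/(1+r)^1 + D_2/(1+r)^2 + D_3/(1+r)^3 + D_4/(1+r)^4 + D_5/(1+r)^5 + TV/(1+r)^5
    = 5910.28677 + 6796.00967 + 7814.46811 + 8985.55398 + 10332.14024 + 222356.26815 = 262194.72693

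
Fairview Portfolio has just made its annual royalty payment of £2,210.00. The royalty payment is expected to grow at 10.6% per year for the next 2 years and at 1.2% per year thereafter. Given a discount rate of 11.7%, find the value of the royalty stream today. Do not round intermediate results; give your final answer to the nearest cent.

£25237.66

D_1 = 2444.26000
D_2 = 2703.35156
Terminal value at year 2: TV = D_2×(1+g_2)/(r−g_2) = 2735.79178/0.105 = 26055.15980
P_0 = D_1/(1+r)^1 + D_2/(1+r)^2 + TV/(1+r)^2
    = 2188.23635 + 2166.68702 + 20882.73584 = 25237.65921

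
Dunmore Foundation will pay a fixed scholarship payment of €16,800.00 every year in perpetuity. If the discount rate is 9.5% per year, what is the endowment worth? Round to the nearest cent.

Level perpetuity: PV = C / r = €16,800.00 / 0.095 = €176,842.11

€176842.11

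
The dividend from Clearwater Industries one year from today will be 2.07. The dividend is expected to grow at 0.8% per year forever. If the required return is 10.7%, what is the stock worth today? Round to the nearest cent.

20.91

Growing perpetuity: P = D₁ / (r − g) = 2.0700 / (0.107 − 0.008) = 20.91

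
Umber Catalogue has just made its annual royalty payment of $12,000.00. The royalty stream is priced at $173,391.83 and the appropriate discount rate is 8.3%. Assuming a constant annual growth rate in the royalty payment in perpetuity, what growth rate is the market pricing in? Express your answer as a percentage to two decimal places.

P = D₀(1+g)/(r−g) ⇒ P(r−g) = D₀(1+g) ⇒ g(P+D₀) = P·r − D₀
g = (P·r − D₀)/(P + D₀) = ($173,391.83×0.083 − $12,000.00) / ($173,391.83 + $12,000.00) = 0.012900

1.29%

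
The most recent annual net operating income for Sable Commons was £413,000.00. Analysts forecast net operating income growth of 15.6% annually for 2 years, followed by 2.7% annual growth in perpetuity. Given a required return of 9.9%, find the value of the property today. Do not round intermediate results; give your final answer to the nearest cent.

D_1 = 477428.00000
D_2 = 551906.76800
Terminal value at year 2: TV = D_2×(1+g_2)/(r−g_2) = 566808.25074/0.072 = 7872336.81578
P_0 = D_1/(1+r)^1 + D_2/(1+r)^2 + TV/(1+r)^2
    = 434420.38217 + 456951.73957 + 6517908.84076 = 7409280.96249

£7409280.96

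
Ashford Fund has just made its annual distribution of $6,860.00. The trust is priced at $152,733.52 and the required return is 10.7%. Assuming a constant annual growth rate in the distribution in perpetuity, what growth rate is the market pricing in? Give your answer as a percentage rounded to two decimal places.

P = D₀(1+g)/(r−g) ⇒ P(r−g) = D₀(1+g) ⇒ g(P+D₀) = P·r − D₀
g = (P·r − D₀)/(P + D₀) = ($152,733.52×0.107 − $6,860.00) / ($152,733.52 + $6,860.00) = 0.059416

5.94%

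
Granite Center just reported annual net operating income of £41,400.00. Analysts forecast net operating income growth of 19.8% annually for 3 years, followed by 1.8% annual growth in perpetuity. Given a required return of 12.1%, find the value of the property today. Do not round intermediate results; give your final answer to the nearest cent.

D_1 = 49597.20000
D_2 = 59417.44560
D_3 = 71182.09983
Terminal value at year 3: TV = D_3×(1+g_2)/(r−g_2) = 72463.37763/0.103 = 703527.93811
P_0 = D_1/(1+r)^1 + D_2/(1+r)^2 + D_3/(1+r)^3 + TV/(1+r)^3
    = 44243.71097 + 47282.75267 + 50530.54211 + 499418.36761 = 641475.37336

£641475.37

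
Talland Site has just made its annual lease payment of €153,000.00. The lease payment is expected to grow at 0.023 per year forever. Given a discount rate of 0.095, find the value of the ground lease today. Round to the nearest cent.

D₁ = D₀ × (1 + g) = €153,000.00 × 1.023 = €156,519.0000
Growing perpetuity: P = D₁ / (r − g) = €156,519.0000 / (0.095 − 0.023) = €2,173,875.00

€2173875.00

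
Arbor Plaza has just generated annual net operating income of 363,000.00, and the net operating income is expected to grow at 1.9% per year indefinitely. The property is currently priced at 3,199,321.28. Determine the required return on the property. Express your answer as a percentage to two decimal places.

D₁ = 363,000.00 × 1.019 = 369,897.0000
P = D₁/(r − g) ⇒ r = D₁/P + g = 369,897.0000/3,199,321.28 + 0.019 = 0.115617 + 0.019 = 0.134617

13.46%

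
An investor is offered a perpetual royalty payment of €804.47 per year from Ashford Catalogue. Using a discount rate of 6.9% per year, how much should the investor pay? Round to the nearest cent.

Level perpetuity: PV = C / r = €804.47 / 0.069 = €11,658.99

€11658.99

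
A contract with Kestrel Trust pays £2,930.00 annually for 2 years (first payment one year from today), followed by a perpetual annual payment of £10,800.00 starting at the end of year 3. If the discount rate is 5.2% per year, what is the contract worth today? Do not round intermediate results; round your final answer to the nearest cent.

PV of 2-year annuity: £2,930.00 × [1 − (1+0.052)^−2] / 0.052 = 5432.67215
Perpetuity value at year 2: £10,800.00 / 0.052 = 207692.30769
PV of perpetuity: 207692.30769 / (1+0.052)^2 = 187667.44106
Total PV = 5432.67215 + 187667.44106 = 193100.11321

£193100.11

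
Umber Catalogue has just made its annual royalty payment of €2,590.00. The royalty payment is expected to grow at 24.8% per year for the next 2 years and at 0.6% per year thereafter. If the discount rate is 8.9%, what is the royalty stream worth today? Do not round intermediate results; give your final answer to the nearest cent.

D_1 = 3232.32000
D_2 = 4033.93536
Terminal value at year 2: TV = D_2×(1+g_2)/(r−g_2) = 4058.13897/0.083 = 48893.24063
P_0 = D_1/(1+r)^1 + D_2/(1+r)^2 + TV/(1+r)^2
    = 2968.15427 + 3401.52115 + 41228.07559 = 47597.75100

€47597.75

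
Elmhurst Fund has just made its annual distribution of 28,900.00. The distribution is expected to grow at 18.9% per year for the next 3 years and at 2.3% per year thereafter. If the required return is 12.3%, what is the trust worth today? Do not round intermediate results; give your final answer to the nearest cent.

448193.17

D_1 = 34362.10000
D_2 = 40856.53690
D_3 = 48578.42237
Terminal value at year 3: TV = D_3×(1+g_2)/(r−g_2) = 49695.72609/0.1 = 496957.26089
P_0 = D_1/(1+r)^1 + D_2/(1+r)^2 + D_3/(1+r)^3 + TV/(1+r)^3
    = 30598.48620 + 32396.79438 + 34300.79120 + 350897.09398 = 448193.16576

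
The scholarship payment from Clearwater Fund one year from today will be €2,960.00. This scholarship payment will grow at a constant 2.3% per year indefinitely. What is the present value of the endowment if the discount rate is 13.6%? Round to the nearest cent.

€26194.69

Growing perpetuity: P = D₁ / (r − g) = €2,960.0000 / (0.136 − 0.023) = €26,194.69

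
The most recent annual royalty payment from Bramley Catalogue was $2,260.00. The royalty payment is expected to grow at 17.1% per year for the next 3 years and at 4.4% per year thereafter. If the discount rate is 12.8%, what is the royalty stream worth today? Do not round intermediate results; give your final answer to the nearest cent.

$38735.01

D_1 = 2646.46000
D_2 = 3099.00466
D_3 = 3628.93446
Terminal value at year 3: TV = D_3×(1+g_2)/(r−g_2) = 3788.60757/0.084 = 45102.47111
P_0 = D_1/(1+r)^1 + D_2/(1+r)^2 + D_3/(1+r)^3 + TV/(1+r)^3
    = 2346.15248 + 2435.58915 + 2528.43519 + 31424.83731 = 38735.01413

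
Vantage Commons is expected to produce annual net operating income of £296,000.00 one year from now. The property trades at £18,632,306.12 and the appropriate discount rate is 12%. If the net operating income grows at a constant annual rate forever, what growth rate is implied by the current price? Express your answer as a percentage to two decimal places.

P = D₁/(r−g) ⇒ g = r − D₁/P = 0.12 − £296,000.00/£18,632,306.12 = 0.104114

10.41%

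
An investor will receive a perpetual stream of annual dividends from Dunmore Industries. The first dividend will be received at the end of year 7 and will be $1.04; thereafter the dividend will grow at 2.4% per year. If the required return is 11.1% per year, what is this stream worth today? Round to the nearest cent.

Value at end of year 6: C₁ / (r − g) = $1.04 / (0.111 − 0.024) = $11.9540
Discount to today: PV = $11.9540 / (1 + 0.111)^6 = $11.9540 / 1.880548 = $6.36

$6.36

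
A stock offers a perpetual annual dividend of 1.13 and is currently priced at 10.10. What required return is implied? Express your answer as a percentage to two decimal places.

P = C/r ⇒ r = C/P = 1.13/10.10 = 0.111881

11.19%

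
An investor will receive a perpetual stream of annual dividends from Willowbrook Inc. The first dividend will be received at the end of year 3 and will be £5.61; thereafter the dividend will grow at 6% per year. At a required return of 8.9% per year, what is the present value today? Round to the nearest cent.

Value at end of year 2: C₁ / (r − g) = £5.61 / (0.089 − 0.06) = £193.4483
Discount to today: PV = £193.4483 / (1 + 0.089)^2 = £193.4483 / 1.185921 = £163.12

£163.12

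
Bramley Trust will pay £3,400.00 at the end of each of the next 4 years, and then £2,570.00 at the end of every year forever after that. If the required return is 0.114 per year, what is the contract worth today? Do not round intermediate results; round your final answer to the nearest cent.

£25097.05

PV of 4-year annuity: £3,400.00 × [1 − (1+0.114)^−4] / 0.114 = 10458.85683
Perpetuity value at year 4: £2,570.00 / 0.114 = 22543.85965
PV of perpetuity: 22543.85965 / (1+0.114)^4 = 14638.19434
Total PV = 10458.85683 + 14638.19434 = 25097.05117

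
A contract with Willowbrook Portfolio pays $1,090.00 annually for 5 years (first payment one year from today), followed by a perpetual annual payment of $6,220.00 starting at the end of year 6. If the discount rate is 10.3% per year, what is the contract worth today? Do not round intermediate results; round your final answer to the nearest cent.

PV of 5-year annuity: $1,090.00 × [1 − (1+0.103)^−5] / 0.103 = 4100.48421
Perpetuity value at year 5: $6,220.00 / 0.103 = 60388.34951
PV of perpetuity: 60388.34951 / (1+0.103)^5 = 36989.25615
Total PV = 4100.48421 + 36989.25615 = 41089.74036

$41089.74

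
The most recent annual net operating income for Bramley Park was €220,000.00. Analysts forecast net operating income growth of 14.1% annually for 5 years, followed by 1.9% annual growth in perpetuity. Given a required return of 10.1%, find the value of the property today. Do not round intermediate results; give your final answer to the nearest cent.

D_1 = 251020.00000
D_2 = 286413.82000
D_3 = 326798.16862
D_4 = 372876.71040
D_5 = 425452.32656
Terminal value at year 5: TV = D_5×(1+g_2)/(r−g_2) = 433535.92077/0.082 = 5287023.42397
P_0 = D_1/(1+r)^1 + D_2/(1+r)^2 + D_3/(1+r)^3 + D_4/(1+r)^4 + D_5/(1+r)^5 + TV/(1+r)^5
    = 227992.73388 + 236275.84864 + 244859.89401 + 253755.80296 + 262974.90570 + 3267944.25502 = 4493803.44021

€4493803.44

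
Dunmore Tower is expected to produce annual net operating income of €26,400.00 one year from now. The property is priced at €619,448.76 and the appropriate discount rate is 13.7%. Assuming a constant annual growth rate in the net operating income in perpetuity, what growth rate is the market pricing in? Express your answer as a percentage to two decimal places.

P = D₁/(r−g) ⇒ g = r − D₁/P = 0.137 − €26,400.00/€619,448.76 = 0.094381

9.44%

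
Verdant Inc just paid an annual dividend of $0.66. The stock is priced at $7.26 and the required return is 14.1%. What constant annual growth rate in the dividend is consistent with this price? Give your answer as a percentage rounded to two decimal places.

P = D₀(1+g)/(r−g) ⇒ P(r−g) = D₀(1+g) ⇒ g(P+D₀) = P·r − D₀
g = (P·r − D₀)/(P + D₀) = ($7.26×0.141 − $0.66) / ($7.26 + $0.66) = 0.045917

4.59%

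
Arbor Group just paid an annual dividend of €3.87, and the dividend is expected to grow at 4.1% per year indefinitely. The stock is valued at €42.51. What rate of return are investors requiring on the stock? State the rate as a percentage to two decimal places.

13.58%

D₁ = €3.87 × 1.041 = €4.0287
P = D₁/(r − g) ⇒ r = D₁/P + g = €4.0287/€42.51 + 0.041 = 0.094770 + 0.041 = 0.135770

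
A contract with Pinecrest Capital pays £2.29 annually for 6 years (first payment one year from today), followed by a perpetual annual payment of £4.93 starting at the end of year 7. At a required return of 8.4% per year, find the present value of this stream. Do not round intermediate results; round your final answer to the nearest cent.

PV of 6-year annuity: £2.29 × [1 − (1+0.084)^−6] / 0.084 = 10.45915
Perpetuity value at year 6: £4.93 / 0.084 = 58.69048
PV of perpetuity: 58.69048 / (1+0.084)^6 = 36.17362
Total PV = 10.45915 + 36.17362 = 46.63277

£46.63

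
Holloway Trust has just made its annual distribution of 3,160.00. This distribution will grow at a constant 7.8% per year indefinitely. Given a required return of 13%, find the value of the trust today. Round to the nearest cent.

65509.23

D₁ = D₀ × (1 + g) = 3,160.00 × 1.078 = 3,406.4800
Growing perpetuity: P = D₁ / (r − g) = 3,406.4800 / (0.13 − 0.078) = 65,509.23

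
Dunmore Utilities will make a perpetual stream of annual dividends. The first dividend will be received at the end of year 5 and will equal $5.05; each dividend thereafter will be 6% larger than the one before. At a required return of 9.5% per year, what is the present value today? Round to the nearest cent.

$100.36

Value at end of year 4: C₁ / (r − g) = $5.05 / (0.095 − 0.06) = $144.2857
Discount to today: PV = $144.2857 / (1 + 0.095)^4 = $144.2857 / 1.437661 = $100.36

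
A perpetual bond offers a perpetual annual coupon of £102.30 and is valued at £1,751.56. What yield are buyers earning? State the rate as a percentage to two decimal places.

5.84%

P = C/r ⇒ r = C/P = £102.30/£1,751.56 = 0.058405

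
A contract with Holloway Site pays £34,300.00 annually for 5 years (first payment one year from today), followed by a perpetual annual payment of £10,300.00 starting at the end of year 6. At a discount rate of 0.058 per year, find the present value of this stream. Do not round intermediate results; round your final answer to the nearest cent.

PV of 5-year annuity: £34,300.00 × [1 − (1+0.058)^−5] / 0.058 = 145273.59430
Perpetuity value at year 5: £10,300.00 / 0.058 = 177586.20690
PV of perpetuity: 177586.20690 / (1+0.058)^5 = 133961.77479
Total PV = 145273.59430 + 133961.77479 = 279235.36909

£279235.37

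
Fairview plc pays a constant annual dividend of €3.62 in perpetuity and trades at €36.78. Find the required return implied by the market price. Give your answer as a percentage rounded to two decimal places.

P = C/r ⇒ r = C/P = €3.62/€36.78 = 0.098423

9.84%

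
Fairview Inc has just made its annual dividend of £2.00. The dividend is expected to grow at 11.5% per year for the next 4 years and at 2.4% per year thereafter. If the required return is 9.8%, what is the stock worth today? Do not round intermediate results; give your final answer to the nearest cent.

D_1 = 2.23000
D_2 = 2.48645
D_3 = 2.77239
D_4 = 3.09122
Terminal value at year 4: TV = D_4×(1+g_2)/(r−g_2) = 3.16541/0.074 = 42.77576
P_0 = D_1/(1+r)^1 + D_2/(1+r)^2 + D_3/(1+r)^3 + D_4/(1+r)^4 + TV/(1+r)^4
    = 2.03097 + 2.06241 + 2.09434 + 2.12677 + 29.42987 = 37.74436

£37.74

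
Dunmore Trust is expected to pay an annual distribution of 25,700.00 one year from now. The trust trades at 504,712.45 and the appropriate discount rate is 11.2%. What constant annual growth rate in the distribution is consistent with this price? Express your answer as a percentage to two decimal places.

P = D₁/(r−g) ⇒ g = r − D₁/P = 0.112 − 25,700.00/504,712.45 = 0.061080

6.11%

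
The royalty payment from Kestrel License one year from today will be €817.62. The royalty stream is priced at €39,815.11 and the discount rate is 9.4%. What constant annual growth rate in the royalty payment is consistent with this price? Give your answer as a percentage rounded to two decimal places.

P = D₁/(r−g) ⇒ g = r − D₁/P = 0.094 − €817.62/€39,815.11 = 0.073465

7.35%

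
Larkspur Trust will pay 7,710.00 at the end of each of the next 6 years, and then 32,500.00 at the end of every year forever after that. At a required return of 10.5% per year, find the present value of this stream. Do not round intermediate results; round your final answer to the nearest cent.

PV of 6-year annuity: 7,710.00 × [1 − (1+0.105)^−6] / 0.105 = 33092.70308
Perpetuity value at year 6: 32,500.00 / 0.105 = 309523.80952
PV of perpetuity: 309523.80952 / (1+0.105)^6 = 170027.97942
Total PV = 33092.70308 + 170027.97942 = 203120.68250

203120.68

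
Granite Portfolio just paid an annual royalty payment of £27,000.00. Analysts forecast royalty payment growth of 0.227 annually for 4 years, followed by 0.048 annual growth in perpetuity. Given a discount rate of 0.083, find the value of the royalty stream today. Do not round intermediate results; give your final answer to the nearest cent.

£1481052.27

D_1 = 33129.00000
D_2 = 40649.28300
D_3 = 49876.67024
D_4 = 61198.67439
Terminal value at year 4: TV = D_4×(1+g_2)/(r−g_2) = 64136.21076/0.035 = 1832463.16446
P_0 = D_1/(1+r)^1 + D_2/(1+r)^2 + D_3/(1+r)^3 + D_4/(1+r)^4 + TV/(1+r)^4
    = 30590.02770 + 34657.39981 + 39265.58593 + 44486.49486 + 1332052.76041 = 1481052.26871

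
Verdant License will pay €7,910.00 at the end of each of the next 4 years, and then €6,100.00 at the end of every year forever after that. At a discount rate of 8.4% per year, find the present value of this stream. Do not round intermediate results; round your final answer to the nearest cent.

PV of 4-year annuity: €7,910.00 × [1 − (1+0.084)^−4] / 0.084 = 25967.34287
Perpetuity value at year 4: €6,100.00 / 0.084 = 72619.04762
PV of perpetuity: 72619.04762 / (1+0.084)^4 = 52593.66311
Total PV = 25967.34287 + 52593.66311 = 78561.00597

€78561.01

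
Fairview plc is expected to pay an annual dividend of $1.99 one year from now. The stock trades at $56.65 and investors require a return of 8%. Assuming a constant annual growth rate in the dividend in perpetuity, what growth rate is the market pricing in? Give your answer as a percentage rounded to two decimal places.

4.49%

P = D₁/(r−g) ⇒ g = r − D₁/P = 0.08 − $1.99/$56.65 = 0.044872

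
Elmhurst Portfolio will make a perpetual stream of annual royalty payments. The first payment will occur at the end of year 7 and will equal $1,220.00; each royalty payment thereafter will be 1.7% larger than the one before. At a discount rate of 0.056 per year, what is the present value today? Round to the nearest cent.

$22558.58

Value at end of year 6: C₁ / (r − g) = $1,220.00 / (0.056 − 0.017) = $31,282.0513
Discount to today: PV = $31,282.0513 / (1 + 0.056)^6 = $31,282.0513 / 1.386703 = $22,558.58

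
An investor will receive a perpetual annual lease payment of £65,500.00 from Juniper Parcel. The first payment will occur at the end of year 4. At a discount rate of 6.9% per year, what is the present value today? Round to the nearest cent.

Value at end of year 3: C / r = £65,500.00 / 0.069 = £949,275.3623
Discount to today: PV = £949,275.3623 / (1 + 0.069)^3 = £949,275.3623 / 1.221612 = £777,068.12

£777068.12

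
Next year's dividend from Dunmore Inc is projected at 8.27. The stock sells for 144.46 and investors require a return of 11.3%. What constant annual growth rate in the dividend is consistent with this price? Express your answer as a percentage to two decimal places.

5.58%

P = D₁/(r−g) ⇒ g = r − D₁/P = 0.113 − 8.27/144.46 = 0.055752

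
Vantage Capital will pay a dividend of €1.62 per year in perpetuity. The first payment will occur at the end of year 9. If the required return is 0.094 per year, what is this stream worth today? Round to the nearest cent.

Value at end of year 8: C / r = €1.62 / 0.094 = €17.2340
Discount to today: PV = €17.2340 / (1 + 0.094)^8 = €17.2340 / 2.051817 = €8.40

€8.40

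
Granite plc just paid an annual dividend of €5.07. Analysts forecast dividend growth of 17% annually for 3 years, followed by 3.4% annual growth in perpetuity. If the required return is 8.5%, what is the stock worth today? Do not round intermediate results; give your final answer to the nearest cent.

D_1 = 5.93190
D_2 = 6.94032
D_3 = 8.12018
Terminal value at year 3: TV = D_3×(1+g_2)/(r−g_2) = 8.39626/0.051 = 164.63263
P_0 = D_1/(1+r)^1 + D_2/(1+r)^2 + D_3/(1+r)^3 + TV/(1+r)^3
    = 5.46719 + 5.89549 + 6.35735 + 128.89222 = 146.61225

€146.61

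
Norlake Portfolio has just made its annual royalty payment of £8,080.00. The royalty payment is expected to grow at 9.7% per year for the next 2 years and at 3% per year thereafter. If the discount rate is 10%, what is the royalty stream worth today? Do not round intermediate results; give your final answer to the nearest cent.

D_1 = 8863.76000
D_2 = 9723.54472
Terminal value at year 2: TV = D_2×(1+g_2)/(r−g_2) = 10015.25106/0.07 = 143075.01517
P_0 = D_1/(1+r)^1 + D_2/(1+r)^2 + TV/(1+r)^2
    = 8057.96364 + 8035.98737 + 118243.81419 = 134337.76519

£134337.77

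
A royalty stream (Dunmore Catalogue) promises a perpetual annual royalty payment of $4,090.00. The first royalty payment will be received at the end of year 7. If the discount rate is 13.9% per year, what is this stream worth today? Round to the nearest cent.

$13476.16

Value at end of year 6: C / r = $4,090.00 / 0.139 = $29,424.4604
Discount to today: PV = $29,424.4604 / (1 + 0.139)^6 = $29,424.4604 / 2.183445 = $13,476.16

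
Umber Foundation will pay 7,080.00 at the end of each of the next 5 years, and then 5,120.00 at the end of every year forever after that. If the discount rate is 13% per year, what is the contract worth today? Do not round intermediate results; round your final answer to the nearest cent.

PV of 5-year annuity: 7,080.00 × [1 − (1+0.13)^−5] / 0.13 = 24901.99733
Perpetuity value at year 5: 5,120.00 / 0.13 = 39384.61538
PV of perpetuity: 39384.61538 / (1+0.13)^5 = 21376.39133
Total PV = 24901.99733 + 21376.39133 = 46278.38866

46278.39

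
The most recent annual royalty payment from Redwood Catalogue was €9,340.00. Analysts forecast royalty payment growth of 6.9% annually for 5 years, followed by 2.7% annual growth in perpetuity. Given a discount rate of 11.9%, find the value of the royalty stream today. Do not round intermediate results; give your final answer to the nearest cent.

€123760.40

D_1 = 9984.46000
D_2 = 10673.38774
D_3 = 11409.85149
D_4 = 12197.13125
D_5 = 13038.73330
Terminal value at year 5: TV = D_5×(1+g_2)/(r−g_2) = 13390.77910/0.092 = 145551.94677
P_0 = D_1/(1+r)^1 + D_2/(1+r)^2 + D_3/(1+r)^3 + D_4/(1+r)^4 + D_5/(1+r)^5 + TV/(1+r)^5
    = 8922.66309 + 8523.97395 + 8143.09933 + 7779.24324 + 7431.64524 + 82959.77889 = 123760.40373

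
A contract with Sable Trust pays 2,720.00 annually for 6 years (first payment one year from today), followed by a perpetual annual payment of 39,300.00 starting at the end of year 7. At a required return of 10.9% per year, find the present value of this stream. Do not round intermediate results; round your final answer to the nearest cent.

PV of 6-year annuity: 2,720.00 × [1 − (1+0.109)^−6] / 0.109 = 11540.28821
Perpetuity value at year 6: 39,300.00 / 0.109 = 360550.45872
PV of perpetuity: 360550.45872 / (1+0.109)^6 = 193810.26508
Total PV = 11540.28821 + 193810.26508 = 205350.55329

205350.55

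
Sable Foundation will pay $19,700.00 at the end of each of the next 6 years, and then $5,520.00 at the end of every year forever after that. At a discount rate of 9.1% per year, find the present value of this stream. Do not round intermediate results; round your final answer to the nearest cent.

PV of 6-year annuity: $19,700.00 × [1 − (1+0.091)^−6] / 0.091 = 88109.73619
Perpetuity value at year 6: $5,520.00 / 0.091 = 60659.34066
PV of perpetuity: 60659.34066 / (1+0.091)^6 = 35970.72423
Total PV = 88109.73619 + 35970.72423 = 124080.46041

$124080.46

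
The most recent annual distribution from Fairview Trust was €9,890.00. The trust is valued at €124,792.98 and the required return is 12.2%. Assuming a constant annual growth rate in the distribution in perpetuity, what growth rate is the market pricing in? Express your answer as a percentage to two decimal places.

P = D₀(1+g)/(r−g) ⇒ P(r−g) = D₀(1+g) ⇒ g(P+D₀) = P·r − D₀
g = (P·r − D₀)/(P + D₀) = (€124,792.98×0.122 − €9,890.00) / (€124,792.98 + €9,890.00) = 0.039610

3.96%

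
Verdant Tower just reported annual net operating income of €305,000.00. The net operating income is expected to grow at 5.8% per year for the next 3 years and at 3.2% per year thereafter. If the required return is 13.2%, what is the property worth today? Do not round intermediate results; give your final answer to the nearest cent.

€3370287.11

D_1 = 322690.00000
D_2 = 341406.02000
D_3 = 361207.56916
Terminal value at year 3: TV = D_3×(1+g_2)/(r−g_2) = 372766.21137/0.1 = 3727662.11373
P_0 = D_1/(1+r)^1 + D_2/(1+r)^2 + D_3/(1+r)^3 + TV/(1+r)^3
    = 285061.83746 + 266427.05303 + 249010.44355 + 2569787.77749 = 3370287.11153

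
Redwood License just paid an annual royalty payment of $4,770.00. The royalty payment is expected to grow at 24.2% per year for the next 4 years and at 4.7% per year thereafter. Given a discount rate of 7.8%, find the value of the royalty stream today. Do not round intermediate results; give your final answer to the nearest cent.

$311394.17

D_1 = 5924.34000
D_2 = 7358.03028
D_3 = 9138.67361
D_4 = 11350.23262
Terminal value at year 4: TV = D_4×(1+g_2)/(r−g_2) = 11883.69355/0.031 = 383344.95336
P_0 = D_1/(1+r)^1 + D_2/(1+r)^2 + D_3/(1+r)^3 + D_4/(1+r)^4 + TV/(1+r)^4
    = 5495.67718 + 6331.75423 + 7295.02667 + 8404.84520 + 283866.86851 = 311394.17178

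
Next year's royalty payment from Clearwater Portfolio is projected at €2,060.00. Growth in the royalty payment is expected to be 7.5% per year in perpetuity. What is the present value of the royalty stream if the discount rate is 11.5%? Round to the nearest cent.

Growing perpetuity: P = D₁ / (r − g) = €2,060.0000 / (0.115 − 0.075) = €51,500.00

€51500.00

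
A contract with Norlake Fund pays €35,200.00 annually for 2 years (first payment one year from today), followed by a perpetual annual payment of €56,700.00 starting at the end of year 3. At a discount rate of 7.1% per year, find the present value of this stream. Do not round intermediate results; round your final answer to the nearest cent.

€759772.97

PV of 2-year annuity: €35,200.00 × [1 − (1+0.071)^−2] / 0.071 = 63554.13625
Perpetuity value at year 2: €56,700.00 / 0.071 = 798591.54930
PV of perpetuity: 798591.54930 / (1+0.071)^2 = 696218.83550
Total PV = 63554.13625 + 696218.83550 = 759772.97176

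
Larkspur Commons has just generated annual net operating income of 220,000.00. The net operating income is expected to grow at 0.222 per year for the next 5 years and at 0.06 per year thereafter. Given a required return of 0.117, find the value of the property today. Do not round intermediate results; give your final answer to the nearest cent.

7863198.42

D_1 = 268840.00000
D_2 = 328522.48000
D_3 = 401454.47056
D_4 = 490577.36302
D_5 = 599485.53762
Terminal value at year 5: TV = D_5×(1+g_2)/(r−g_2) = 635454.66987/0.057 = 11148327.54163
P_0 = D_1/(1+r)^1 + D_2/(1+r)^2 + D_3/(1+r)^3 + D_4/(1+r)^4 + D_5/(1+r)^5 + TV/(1+r)^5
    = 240680.39391 + 263304.78188 + 288055.90283 + 315133.67346 + 344756.80302 + 6411266.86310 = 7863198.41819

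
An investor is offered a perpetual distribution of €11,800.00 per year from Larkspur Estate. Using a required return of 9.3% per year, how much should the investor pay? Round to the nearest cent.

€126881.72

Level perpetuity: PV = C / r = €11,800.00 / 0.093 = €126,881.72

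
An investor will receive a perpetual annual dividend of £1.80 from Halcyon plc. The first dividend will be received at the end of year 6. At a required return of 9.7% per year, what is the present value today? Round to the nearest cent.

£11.68

Value at end of year 5: C / r = £1.80 / 0.097 = £18.5567
Discount to today: PV = £18.5567 / (1 + 0.097)^5 = £18.5567 / 1.588668 = £11.68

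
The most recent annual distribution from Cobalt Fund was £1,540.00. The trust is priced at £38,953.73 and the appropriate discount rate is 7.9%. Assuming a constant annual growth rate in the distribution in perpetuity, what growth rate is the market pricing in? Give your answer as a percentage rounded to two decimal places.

3.80%

P = D₀(1+g)/(r−g) ⇒ P(r−g) = D₀(1+g) ⇒ g(P+D₀) = P·r − D₀
g = (P·r − D₀)/(P + D₀) = (£38,953.73×0.079 − £1,540.00) / (£38,953.73 + £1,540.00) = 0.037965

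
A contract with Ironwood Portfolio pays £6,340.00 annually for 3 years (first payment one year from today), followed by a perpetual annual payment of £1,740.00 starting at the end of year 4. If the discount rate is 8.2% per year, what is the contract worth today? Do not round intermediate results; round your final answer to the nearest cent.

PV of 3-year annuity: £6,340.00 × [1 − (1+0.082)^−3] / 0.082 = 16280.01084
Perpetuity value at year 3: £1,740.00 / 0.082 = 21219.51220
PV of perpetuity: 21219.51220 / (1+0.082)^3 = 16751.49660
Total PV = 16280.01084 + 16751.49660 = 33031.50744

£33031.51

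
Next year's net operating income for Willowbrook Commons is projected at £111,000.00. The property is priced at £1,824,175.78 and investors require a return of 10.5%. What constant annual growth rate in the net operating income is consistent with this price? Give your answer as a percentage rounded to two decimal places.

P = D₁/(r−g) ⇒ g = r − D₁/P = 0.105 − £111,000.00/£1,824,175.78 = 0.044151

4.42%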